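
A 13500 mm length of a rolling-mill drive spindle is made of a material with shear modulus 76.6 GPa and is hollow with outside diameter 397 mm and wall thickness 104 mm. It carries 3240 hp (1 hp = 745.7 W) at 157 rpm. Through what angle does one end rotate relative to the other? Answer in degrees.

0.641°

ω = 2π·157/60 = 16.44 rad/s, so T = P/ω = 3240×745.7 / 16.44 = 147000 N·m.
J = π(d_o⁴ − d_i⁴)/32 = π(0.397⁴ − 0.189⁴)/32 = 2.313×10^-3 m⁴.
θ = T·L/(G·J) = 147000 × 13.5 / (76.6×10⁹ × 2.313×10^-3) = 0.01120 rad.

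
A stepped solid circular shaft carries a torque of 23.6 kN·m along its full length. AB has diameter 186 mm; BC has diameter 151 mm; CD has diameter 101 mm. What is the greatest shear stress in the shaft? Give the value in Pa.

Under the same torque, τ_max = 16T/(πd³) is largest where d is smallest — segment CD (d = 101 mm).
τ_max = 16·23600/(π·(0.101)³) = 1.167×10^8 Pa.

1.17e8 Pa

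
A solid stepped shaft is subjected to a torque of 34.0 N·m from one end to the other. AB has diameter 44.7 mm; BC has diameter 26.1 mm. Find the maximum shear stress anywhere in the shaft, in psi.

Under the same torque, τ_max = 16T/(πd³) is largest where d is smallest — segment BC (d = 26.1 mm).
τ_max = 16·34.00/(π·(0.0261)³) = 9.739×10^6 Pa.

1410 psi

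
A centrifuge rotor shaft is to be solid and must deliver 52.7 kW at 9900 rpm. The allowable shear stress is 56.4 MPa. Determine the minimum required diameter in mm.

16.6 mm

ω = 2π·9900/60 = 1037 rad/s, so T = P/ω = 52.7×10³ / 1037 = 50.83 N·m.
For a solid shaft τ_max = 16T/(πd³), so d = (16T/(π τ_allow))^(1/3) = (16·50.83/(π·5.64×10^7))^(1/3) = 0.01662 m.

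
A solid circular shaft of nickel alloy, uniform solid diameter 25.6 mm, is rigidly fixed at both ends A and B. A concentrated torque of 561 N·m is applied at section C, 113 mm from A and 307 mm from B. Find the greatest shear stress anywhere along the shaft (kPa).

With uniform GJ and both ends fixed, compatibility θ_AC = θ_CB gives T_A·a = T_B·b, together with T_A + T_B = T₀.
T_A = T₀·b/(a+b) = 561.0·307/420.0 = 410.1 N·m; T_B = 150.9 N·m.
τ in each portion: τ_AC = 1.24×10^8 Pa, τ_CB = 4.58×10^7 Pa; maximum is in AC.
τ_max = T_AC·r/J = 410.1·0.0128/4.22×10^-8 = 1.245×10^8 Pa.

124000 kPa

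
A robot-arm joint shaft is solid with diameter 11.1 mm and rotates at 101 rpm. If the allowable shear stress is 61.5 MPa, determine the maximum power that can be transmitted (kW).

J = πd⁴/32 = π(0.0111)⁴/32 = 1.490×10^-9 m⁴.
T_max = τ_allow·J/r = 6.15×10^7 × 1.490×10^-9 / 0.00555 = 16.51 N·m.
ω = 2π·101/60 = 10.58 rad/s, so P_max = T_max·ω = 174.7 W.

0.175 kW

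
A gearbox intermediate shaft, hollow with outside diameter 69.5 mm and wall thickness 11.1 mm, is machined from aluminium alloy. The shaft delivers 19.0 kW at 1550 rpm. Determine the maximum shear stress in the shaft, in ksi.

0.328 ksi

ω = 2π·1550/60 = 162.3 rad/s, so T = P/ω = 19.0×10³ / 162.3 = 117.1 N·m.
J = π(d_o⁴ − d_i⁴)/32 = π(0.0695⁴ − 0.0473⁴)/32 = 1.799×10^-6 m⁴.
τ_max = T·r/J = 117.1 × 0.0348 / 1.799×10^-6 = 2.261×10^6 Pa.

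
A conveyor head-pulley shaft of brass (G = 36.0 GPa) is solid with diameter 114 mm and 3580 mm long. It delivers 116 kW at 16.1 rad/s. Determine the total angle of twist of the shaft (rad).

ω = 16.1 rad/s, so T = P/ω = 116×10³ / 16.10 = 7205 N·m.
J = πd⁴/32 = π(0.114)⁴/32 = 1.658×10^-5 m⁴.
θ = T·L/(G·J) = 7205 × 3.58 / (36.0×10⁹ × 1.658×10^-5) = 0.04321 rad.

0.0432 rad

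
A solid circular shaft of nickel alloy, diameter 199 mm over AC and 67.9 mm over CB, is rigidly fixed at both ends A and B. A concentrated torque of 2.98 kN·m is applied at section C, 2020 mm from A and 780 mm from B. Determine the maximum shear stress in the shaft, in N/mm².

Compatibility: T_A·a/J_AC = T_B·b/J_CB with T_A + T_B = T₀.
J_AC = 1.54×10^-4 m⁴, J_CB = 2.09×10^-6 m⁴, so T_A = T₀·(J_AC/a)/((J_AC/a)+(J_CB/b)) = 2879 N·m, T_B = 101.1 N·m.
τ in each portion: τ_AC = 1.86×10^6 Pa, τ_CB = 1.64×10^6 Pa; maximum is in AC.
τ_max = T_AC·r/J = 2879·0.0995/1.54×10^-4 = 1.861×10^6 Pa.

1.86 N/mm²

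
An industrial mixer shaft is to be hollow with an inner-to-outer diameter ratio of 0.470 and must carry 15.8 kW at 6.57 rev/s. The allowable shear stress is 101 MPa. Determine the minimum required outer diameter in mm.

27.3 mm

ω = 2π·6.57 = 41.28 rad/s, so T = P/ω = 15.8×10³ / 41.28 = 382.7 N·m.
For a hollow shaft with d_i/d_o = 0.470: τ_max = 16T/(π d_o³ (1−k⁴)), so d_o = [16T/(π τ_allow (1−k⁴))]^(1/3) = [16·382.7/(π·1.01×10^8·0.9512)]^(1/3) = 0.02727 m.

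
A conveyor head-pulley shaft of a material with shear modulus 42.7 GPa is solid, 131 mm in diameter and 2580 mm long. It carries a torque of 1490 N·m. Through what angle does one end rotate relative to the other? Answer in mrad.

J = πd⁴/32 = π(0.131)⁴/32 = 2.891×10^-5 m⁴.
θ = T·L/(G·J) = 1490 × 2.58 / (42.7×10⁹ × 2.891×10^-5) = 3.114×10^-3 rad.

3.11 mrad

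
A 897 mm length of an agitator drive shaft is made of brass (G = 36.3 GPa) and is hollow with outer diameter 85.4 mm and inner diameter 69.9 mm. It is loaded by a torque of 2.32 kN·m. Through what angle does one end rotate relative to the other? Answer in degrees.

J = π(d_o⁴ − d_i⁴)/32 = π(0.0854⁴ − 0.0699⁴)/32 = 2.878×10^-6 m⁴.
θ = T·L/(G·J) = 2320 × 0.897 / (36.3×10⁹ × 2.878×10^-6) = 0.01992 rad.

1.14°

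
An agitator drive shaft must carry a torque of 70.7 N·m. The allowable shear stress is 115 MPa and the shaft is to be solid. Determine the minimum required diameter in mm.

For a solid shaft τ_max = 16T/(πd³), so d = (16T/(π τ_allow))^(1/3) = (16·70.70/(π·1.15×10^8))^(1/3) = 0.01463 m.

14.6 mm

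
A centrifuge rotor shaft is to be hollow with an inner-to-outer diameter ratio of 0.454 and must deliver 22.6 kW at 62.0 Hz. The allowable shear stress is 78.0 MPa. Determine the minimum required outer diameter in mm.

15.8 mm

ω = 2π·62.0 = 389.6 rad/s, so T = P/ω = 22.6×10³ / 389.6 = 58.01 N·m.
For a hollow shaft with d_i/d_o = 0.454: τ_max = 16T/(π d_o³ (1−k⁴)), so d_o = [16T/(π τ_allow (1−k⁴))]^(1/3) = [16·58.01/(π·7.80×10^7·0.9575)]^(1/3) = 0.01582 m.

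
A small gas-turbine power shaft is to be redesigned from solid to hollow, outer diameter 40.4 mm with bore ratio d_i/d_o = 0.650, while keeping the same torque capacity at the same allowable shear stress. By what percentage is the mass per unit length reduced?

34.2 %

Equal τ_max and T ⇒ the solid shaft needs d_s³ = d_o³(1−k⁴), so d_s = 40.4·(1−0.650⁴)^(1/3) = 37.84 mm.
Area ratio A_h/A_s = d_o²(1−k²)/d_s² = (1−k²)/(1−k⁴)^(2/3) = 0.6584.
Mass saving = 1 − 0.6584 = 34.2 %.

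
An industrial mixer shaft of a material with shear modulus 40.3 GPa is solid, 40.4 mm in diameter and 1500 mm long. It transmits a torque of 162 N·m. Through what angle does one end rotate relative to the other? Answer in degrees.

1.32°

J = πd⁴/32 = π(0.0404)⁴/32 = 2.615×10^-7 m⁴.
θ = T·L/(G·J) = 162.0 × 1.50 / (40.3×10⁹ × 2.615×10^-7) = 0.02306 rad.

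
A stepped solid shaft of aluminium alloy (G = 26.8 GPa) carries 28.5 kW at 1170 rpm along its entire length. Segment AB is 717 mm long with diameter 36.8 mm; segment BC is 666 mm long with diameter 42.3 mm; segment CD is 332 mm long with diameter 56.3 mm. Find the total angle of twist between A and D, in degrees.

3.20°

ω = 2π·1170/60 = 122.5 rad/s, so T = P/ω = 28.5×10³ / 122.5 = 232.6 N·m.
J_AB = π(0.0368)⁴/32 = 1.80×10^-7 m⁴; J_BC = π(0.0423)⁴/32 = 3.14×10^-7 m⁴; J_CD = π(0.0563)⁴/32 = 9.86×10^-7 m⁴.
θ = (T/G)·Σ L_i/J_i = (232.6/26.8×10⁹)·(0.717/1.80×10^-7 + 0.666/3.14×10^-7 + 0.332/9.86×10^-7) = 0.05588 rad.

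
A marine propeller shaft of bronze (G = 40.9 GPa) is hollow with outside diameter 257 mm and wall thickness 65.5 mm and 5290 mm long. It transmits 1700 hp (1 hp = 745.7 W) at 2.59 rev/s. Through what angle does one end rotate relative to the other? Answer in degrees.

1.43°

ω = 2π·2.59 = 16.27 rad/s, so T = P/ω = 1700×745.7 / 16.27 = 77900 N·m.
J = π(d_o⁴ − d_i⁴)/32 = π(0.257⁴ − 0.126⁴)/32 = 4.035×10^-4 m⁴.
θ = T·L/(G·J) = 77900 × 5.29 / (40.9×10⁹ × 4.035×10^-4) = 0.02497 rad.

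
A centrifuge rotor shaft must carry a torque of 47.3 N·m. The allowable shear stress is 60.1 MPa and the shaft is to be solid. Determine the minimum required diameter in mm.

For a solid shaft τ_max = 16T/(πd³), so d = (16T/(π τ_allow))^(1/3) = (16·47.30/(π·6.01×10^7))^(1/3) = 0.01588 m.

15.9 mm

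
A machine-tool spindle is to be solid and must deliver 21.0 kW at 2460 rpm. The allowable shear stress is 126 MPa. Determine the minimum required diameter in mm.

14.9 mm

ω = 2π·2460/60 = 257.6 rad/s, so T = P/ω = 21.0×10³ / 257.6 = 81.52 N·m.
For a solid shaft τ_max = 16T/(πd³), so d = (16T/(π τ_allow))^(1/3) = (16·81.52/(π·1.26×10^8))^(1/3) = 0.01488 m.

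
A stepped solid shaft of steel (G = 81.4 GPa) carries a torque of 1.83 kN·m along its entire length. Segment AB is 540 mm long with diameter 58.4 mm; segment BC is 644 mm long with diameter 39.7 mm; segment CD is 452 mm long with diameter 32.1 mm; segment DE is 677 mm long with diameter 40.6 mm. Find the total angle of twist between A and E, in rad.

0.225 rad

J_AB = π(0.0584)⁴/32 = 1.14×10^-6 m⁴; J_BC = π(0.0397)⁴/32 = 2.44×10^-7 m⁴; J_CD = π(0.0321)⁴/32 = 1.04×10^-7 m⁴; J_DE = π(0.0406)⁴/32 = 2.67×10^-7 m⁴.
θ = (T/G)·Σ L_i/J_i = (1830/81.4×10⁹)·(0.540/1.14×10^-6 + 0.644/2.44×10^-7 + 0.452/1.04×10^-7 + 0.677/2.67×10^-7) = 0.2245 rad.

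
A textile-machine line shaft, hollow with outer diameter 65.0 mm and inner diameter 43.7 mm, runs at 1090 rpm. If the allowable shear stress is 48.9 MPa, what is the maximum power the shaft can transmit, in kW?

J = π(d_o⁴ − d_i⁴)/32 = π(0.0650⁴ − 0.0437⁴)/32 = 1.394×10^-6 m⁴.
T_max = τ_allow·J/r = 4.89×10^7 × 1.394×10^-6 / 0.0325 = 2098 N·m.
ω = 2π·1090/60 = 114.1 rad/s, so P_max = T_max·ω = 2.395×10^5 W.

239 kW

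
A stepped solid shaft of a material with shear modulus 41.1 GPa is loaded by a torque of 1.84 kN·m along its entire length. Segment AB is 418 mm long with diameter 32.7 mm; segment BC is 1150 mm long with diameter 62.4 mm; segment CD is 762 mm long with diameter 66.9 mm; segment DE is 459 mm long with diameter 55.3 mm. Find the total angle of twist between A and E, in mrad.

J_AB = π(0.0327)⁴/32 = 1.12×10^-7 m⁴; J_BC = π(0.0624)⁴/32 = 1.49×10^-6 m⁴; J_CD = π(0.0669)⁴/32 = 1.97×10^-6 m⁴; J_DE = π(0.0553)⁴/32 = 9.18×10^-7 m⁴.
θ = (T/G)·Σ L_i/J_i = (1840/41.1×10⁹)·(0.418/1.12×10^-7 + 1.15/1.49×10^-6 + 0.762/1.97×10^-6 + 0.459/9.18×10^-7) = 0.2410 rad.

241 mrad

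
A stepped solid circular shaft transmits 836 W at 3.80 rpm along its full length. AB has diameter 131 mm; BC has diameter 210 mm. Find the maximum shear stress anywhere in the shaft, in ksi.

0.690 ksi

ω = 2π·3.80/60 = 0.3979 rad/s, so T = P/ω = 836 / 0.3979 = 2101 N·m.
Under the same torque, τ_max = 16T/(πd³) is largest where d is smallest — segment AB (d = 131 mm).
τ_max = 16·2101/(π·(0.131)³) = 4.759×10^6 Pa.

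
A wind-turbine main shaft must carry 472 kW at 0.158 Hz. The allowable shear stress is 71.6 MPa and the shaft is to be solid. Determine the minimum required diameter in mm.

ω = 2π·0.158 = 0.9927 rad/s, so T = P/ω = 472×10³ / 0.9927 = 475500 N·m.
For a solid shaft τ_max = 16T/(πd³), so d = (16T/(π τ_allow))^(1/3) = (16·475500/(π·7.16×10^7))^(1/3) = 0.3234 m.

323 mm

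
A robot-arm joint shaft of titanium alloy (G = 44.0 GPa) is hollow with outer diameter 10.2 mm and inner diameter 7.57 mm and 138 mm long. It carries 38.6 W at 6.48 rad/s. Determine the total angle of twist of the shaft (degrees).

1.45°

ω = 6.48 rad/s, so T = P/ω = 38.6 / 6.480 = 5.957 N·m.
J = π(d_o⁴ − d_i⁴)/32 = π(0.0102⁴ − 0.00757⁴)/32 = 7.403×10^-10 m⁴.
θ = T·L/(G·J) = 5.957 × 0.138 / (44.0×10⁹ × 7.403×10^-10) = 0.02524 rad.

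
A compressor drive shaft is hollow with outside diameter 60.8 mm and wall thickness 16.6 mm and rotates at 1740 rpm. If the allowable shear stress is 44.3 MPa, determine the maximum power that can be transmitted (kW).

J = π(d_o⁴ − d_i⁴)/32 = π(0.0608⁴ − 0.0276⁴)/32 = 1.285×10^-6 m⁴.
T_max = τ_allow·J/r = 4.43×10^7 × 1.285×10^-6 / 0.0304 = 1872 N·m.
ω = 2π·1740/60 = 182.2 rad/s, so P_max = T_max·ω = 3.411×10^5 W.

341 kW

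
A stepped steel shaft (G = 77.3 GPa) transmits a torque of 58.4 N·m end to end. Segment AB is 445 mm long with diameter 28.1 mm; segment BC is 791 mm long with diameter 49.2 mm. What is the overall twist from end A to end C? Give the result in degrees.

J_AB = π(0.0281)⁴/32 = 6.12×10^-8 m⁴; J_BC = π(0.0492)⁴/32 = 5.75×10^-7 m⁴.
θ = (T/G)·Σ L_i/J_i = (58.40/77.3×10⁹)·(0.445/6.12×10^-8 + 0.791/5.75×10^-7) = 6.531×10^-3 rad.

0.374°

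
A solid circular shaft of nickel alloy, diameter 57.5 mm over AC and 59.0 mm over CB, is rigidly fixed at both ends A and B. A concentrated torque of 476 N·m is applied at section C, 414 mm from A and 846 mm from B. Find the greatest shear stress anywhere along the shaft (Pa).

Compatibility: T_A·a/J_AC = T_B·b/J_CB with T_A + T_B = T₀.
J_AC = 1.07×10^-6 m⁴, J_CB = 1.19×10^-6 m⁴, so T_A = T₀·(J_AC/a)/((J_AC/a)+(J_CB/b)) = 308.6 N·m, T_B = 167.4 N·m.
τ in each portion: τ_AC = 8.27×10^6 Pa, τ_CB = 4.15×10^6 Pa; maximum is in AC.
τ_max = T_AC·r/J = 308.6·0.0288/1.07×10^-6 = 8.267×10^6 Pa.

8.27e6 Pa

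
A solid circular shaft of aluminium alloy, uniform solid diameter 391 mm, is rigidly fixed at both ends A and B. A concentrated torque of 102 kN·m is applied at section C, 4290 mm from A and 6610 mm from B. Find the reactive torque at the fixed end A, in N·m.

61900 N·m

With uniform GJ and both ends fixed, compatibility θ_AC = θ_CB gives T_A·a = T_B·b, together with T_A + T_B = T₀.
T_A = T₀·b/(a+b) = 102000·6610/10900 = 61860 N·m; T_B = 40140 N·m.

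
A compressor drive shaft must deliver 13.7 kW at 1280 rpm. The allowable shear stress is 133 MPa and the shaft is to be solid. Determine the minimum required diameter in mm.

ω = 2π·1280/60 = 134.0 rad/s, so T = P/ω = 13.7×10³ / 134.0 = 102.2 N·m.
For a solid shaft τ_max = 16T/(πd³), so d = (16T/(π τ_allow))^(1/3) = (16·102.2/(π·1.33×10^8))^(1/3) = 0.01576 m.

15.8 mm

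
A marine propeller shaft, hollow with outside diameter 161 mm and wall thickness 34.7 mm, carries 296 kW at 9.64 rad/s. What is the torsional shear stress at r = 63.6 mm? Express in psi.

ω = 9.64 rad/s, so T = P/ω = 296×10³ / 9.640 = 30710 N·m.
J = π(d_o⁴ − d_i⁴)/32 = π(0.161⁴ − 0.0916⁴)/32 = 5.905×10^-5 m⁴.
Shear stress varies linearly with radius: τ = T·r/J = 30710 × 0.0636 / 5.905×10^-5 = 3.307×10^7 Pa.

4800 psi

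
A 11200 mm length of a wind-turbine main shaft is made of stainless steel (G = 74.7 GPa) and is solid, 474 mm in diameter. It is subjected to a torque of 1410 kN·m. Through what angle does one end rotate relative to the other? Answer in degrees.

2.44°

J = πd⁴/32 = π(0.474)⁴/32 = 4.956×10^-3 m⁴.
θ = T·L/(G·J) = 1.410e6 × 11.2 / (74.7×10⁹ × 4.956×10^-3) = 0.04266 rad.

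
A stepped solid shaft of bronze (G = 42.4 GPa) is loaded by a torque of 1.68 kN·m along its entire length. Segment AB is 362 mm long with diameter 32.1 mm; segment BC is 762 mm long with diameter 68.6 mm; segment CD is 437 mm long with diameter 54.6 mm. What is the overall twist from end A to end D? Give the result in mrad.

171 mrad

J_AB = π(0.0321)⁴/32 = 1.04×10^-7 m⁴; J_BC = π(0.0686)⁴/32 = 2.17×10^-6 m⁴; J_CD = π(0.0546)⁴/32 = 8.73×10^-7 m⁴.
θ = (T/G)·Σ L_i/J_i = (1680/42.4×10⁹)·(0.362/1.04×10^-7 + 0.762/2.17×10^-6 + 0.437/8.73×10^-7) = 0.1713 rad.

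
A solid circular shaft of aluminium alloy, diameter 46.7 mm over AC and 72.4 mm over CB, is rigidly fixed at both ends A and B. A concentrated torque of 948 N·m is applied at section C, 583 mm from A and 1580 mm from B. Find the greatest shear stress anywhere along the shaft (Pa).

Compatibility: T_A·a/J_AC = T_B·b/J_CB with T_A + T_B = T₀.
J_AC = 4.67×10^-7 m⁴, J_CB = 2.70×10^-6 m⁴, so T_A = T₀·(J_AC/a)/((J_AC/a)+(J_CB/b)) = 302.7 N·m, T_B = 645.3 N·m.
τ in each portion: τ_AC = 1.51×10^7 Pa, τ_CB = 8.66×10^6 Pa; maximum is in AC.
τ_max = T_AC·r/J = 302.7·0.0234/4.67×10^-7 = 1.514×10^7 Pa.

1.51e7 Pa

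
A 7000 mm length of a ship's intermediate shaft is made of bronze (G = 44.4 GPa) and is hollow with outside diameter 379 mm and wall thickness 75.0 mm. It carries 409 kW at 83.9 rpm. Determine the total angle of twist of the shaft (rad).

0.00418 rad

ω = 2π·83.9/60 = 8.786 rad/s, so T = P/ω = 409×10³ / 8.786 = 46550 N·m.
J = π(d_o⁴ − d_i⁴)/32 = π(0.379⁴ − 0.229⁴)/32 = 1.756×10^-3 m⁴.
θ = T·L/(G·J) = 46550 × 7.00 / (44.4×10⁹ × 1.756×10^-3) = 4.180×10^-3 rad.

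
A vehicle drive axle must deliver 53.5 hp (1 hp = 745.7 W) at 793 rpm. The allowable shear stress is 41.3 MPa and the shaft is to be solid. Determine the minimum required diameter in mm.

ω = 2π·793/60 = 83.04 rad/s, so T = P/ω = 53.5×745.7 / 83.04 = 480.4 N·m.
For a solid shaft τ_max = 16T/(πd³), so d = (16T/(π τ_allow))^(1/3) = (16·480.4/(π·4.13×10^7))^(1/3) = 0.03898 m.

39.0 mm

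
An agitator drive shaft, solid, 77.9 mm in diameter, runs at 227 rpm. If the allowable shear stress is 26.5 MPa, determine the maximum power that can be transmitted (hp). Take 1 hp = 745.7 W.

J = πd⁴/32 = π(0.0779)⁴/32 = 3.615×10^-6 m⁴.
T_max = τ_allow·J/r = 2.65×10^7 × 3.615×10^-6 / 0.0390 = 2460 N·m.
ω = 2π·227/60 = 23.77 rad/s, so P_max = T_max·ω = 5.847×10^4 W.

78.4 hp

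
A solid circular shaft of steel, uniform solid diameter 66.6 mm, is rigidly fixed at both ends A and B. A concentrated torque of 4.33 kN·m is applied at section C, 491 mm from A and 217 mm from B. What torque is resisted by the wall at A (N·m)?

1330 N·m

With uniform GJ and both ends fixed, compatibility θ_AC = θ_CB gives T_A·a = T_B·b, together with T_A + T_B = T₀.
T_A = T₀·b/(a+b) = 4330·217/708.0 = 1327 N·m; T_B = 3003 N·m.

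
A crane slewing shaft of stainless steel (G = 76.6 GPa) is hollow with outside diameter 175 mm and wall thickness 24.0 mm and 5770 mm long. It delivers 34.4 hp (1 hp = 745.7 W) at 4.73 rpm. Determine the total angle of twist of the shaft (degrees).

3.36°

ω = 2π·4.73/60 = 0.4953 rad/s, so T = P/ω = 34.4×745.7 / 0.4953 = 51790 N·m.
J = π(d_o⁴ − d_i⁴)/32 = π(0.175⁴ − 0.127⁴)/32 = 6.654×10^-5 m⁴.
θ = T·L/(G·J) = 51790 × 5.77 / (76.6×10⁹ × 6.654×10^-5) = 0.05863 rad.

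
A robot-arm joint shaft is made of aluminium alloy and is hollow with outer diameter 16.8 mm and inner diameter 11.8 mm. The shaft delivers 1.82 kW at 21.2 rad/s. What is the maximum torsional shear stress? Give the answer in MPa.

122 MPa

ω = 21.2 rad/s, so T = P/ω = 1.82×10³ / 21.20 = 85.85 N·m.
J = π(d_o⁴ − d_i⁴)/32 = π(0.0168⁴ − 0.0118⁴)/32 = 5.917×10^-9 m⁴.
τ_max = T·r/J = 85.85 × 0.00840 / 5.917×10^-9 = 1.219×10^8 Pa.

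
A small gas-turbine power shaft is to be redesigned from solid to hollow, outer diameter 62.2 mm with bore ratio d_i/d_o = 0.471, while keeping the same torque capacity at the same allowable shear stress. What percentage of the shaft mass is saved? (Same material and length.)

Equal τ_max and T ⇒ the solid shaft needs d_s³ = d_o³(1−k⁴), so d_s = 62.2·(1−0.471⁴)^(1/3) = 61.16 mm.
Area ratio A_h/A_s = d_o²(1−k²)/d_s² = (1−k²)/(1−k⁴)^(2/3) = 0.8048.
Mass saving = 1 − 0.8048 = 19.5 %.

19.5 %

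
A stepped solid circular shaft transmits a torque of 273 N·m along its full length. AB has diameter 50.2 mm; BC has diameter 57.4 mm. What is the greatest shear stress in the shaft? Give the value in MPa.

11.0 MPa

Under the same torque, τ_max = 16T/(πd³) is largest where d is smallest — segment AB (d = 50.2 mm).
τ_max = 16·273.0/(π·(0.0502)³) = 1.099×10^7 Pa.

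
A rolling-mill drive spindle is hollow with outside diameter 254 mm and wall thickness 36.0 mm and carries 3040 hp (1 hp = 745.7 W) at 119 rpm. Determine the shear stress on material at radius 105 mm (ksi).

ω = 2π·119/60 = 12.46 rad/s, so T = P/ω = 3040×745.7 / 12.46 = 181900 N·m.
J = π(d_o⁴ − d_i⁴)/32 = π(0.254⁴ − 0.182⁴)/32 = 3.009×10^-4 m⁴.
Shear stress varies linearly with radius: τ = T·r/J = 181900 × 0.105 / 3.009×10^-4 = 6.348×10^7 Pa.

9.21 ksi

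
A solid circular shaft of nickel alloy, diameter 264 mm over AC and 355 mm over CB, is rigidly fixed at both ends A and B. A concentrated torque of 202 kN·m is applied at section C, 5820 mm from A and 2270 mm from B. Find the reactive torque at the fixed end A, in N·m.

Compatibility: T_A·a/J_AC = T_B·b/J_CB with T_A + T_B = T₀.
J_AC = 4.77×10^-4 m⁴, J_CB = 1.56×10^-3 m⁴, so T_A = T₀·(J_AC/a)/((J_AC/a)+(J_CB/b)) = 21530 N·m, T_B = 180500 N·m.

21500 N·m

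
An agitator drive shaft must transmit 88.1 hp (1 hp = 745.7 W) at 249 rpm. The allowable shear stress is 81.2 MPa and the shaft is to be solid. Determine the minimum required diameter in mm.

54.1 mm

ω = 2π·249/60 = 26.08 rad/s, so T = P/ω = 88.1×745.7 / 26.08 = 2519 N·m.
For a solid shaft τ_max = 16T/(πd³), so d = (16T/(π τ_allow))^(1/3) = (16·2519/(π·8.12×10^7))^(1/3) = 0.05406 m.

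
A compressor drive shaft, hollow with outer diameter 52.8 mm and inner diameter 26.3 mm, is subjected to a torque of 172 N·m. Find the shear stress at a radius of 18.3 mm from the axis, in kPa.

4400 kPa

J = π(d_o⁴ − d_i⁴)/32 = π(0.0528⁴ − 0.0263⁴)/32 = 7.160×10^-7 m⁴.
Shear stress varies linearly with radius: τ = T·r/J = 172.0 × 0.0183 / 7.160×10^-7 = 4.396×10^6 Pa.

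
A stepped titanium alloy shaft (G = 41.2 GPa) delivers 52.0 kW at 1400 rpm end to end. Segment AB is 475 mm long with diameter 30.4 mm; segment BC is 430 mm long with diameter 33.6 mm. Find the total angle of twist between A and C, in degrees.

4.49°

ω = 2π·1400/60 = 146.6 rad/s, so T = P/ω = 52.0×10³ / 146.6 = 354.7 N·m.
J_AB = π(0.0304)⁴/32 = 8.38×10^-8 m⁴; J_BC = π(0.0336)⁴/32 = 1.25×10^-7 m⁴.
θ = (T/G)·Σ L_i/J_i = (354.7/41.2×10⁹)·(0.475/8.38×10^-8 + 0.430/1.25×10^-7) = 0.07835 rad.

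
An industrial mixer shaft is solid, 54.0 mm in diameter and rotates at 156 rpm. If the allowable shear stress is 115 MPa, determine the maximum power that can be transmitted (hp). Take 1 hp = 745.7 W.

77.9 hp

J = πd⁴/32 = π(0.0540)⁴/32 = 8.348×10^-7 m⁴.
T_max = τ_allow·J/r = 1.15×10^8 × 8.348×10^-7 / 0.0270 = 3556 N·m.
ω = 2π·156/60 = 16.34 rad/s, so P_max = T_max·ω = 5.808×10^4 W.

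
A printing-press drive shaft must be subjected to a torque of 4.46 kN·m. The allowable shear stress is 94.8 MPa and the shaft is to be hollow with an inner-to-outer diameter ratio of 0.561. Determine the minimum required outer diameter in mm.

64.3 mm

For a hollow shaft with d_i/d_o = 0.561: τ_max = 16T/(π d_o³ (1−k⁴)), so d_o = [16T/(π τ_allow (1−k⁴))]^(1/3) = [16·4460/(π·9.48×10^7·0.9010)]^(1/3) = 0.06431 m.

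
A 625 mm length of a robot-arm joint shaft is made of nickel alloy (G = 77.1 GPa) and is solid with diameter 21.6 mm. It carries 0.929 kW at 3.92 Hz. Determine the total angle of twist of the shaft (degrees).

0.820°

ω = 2π·3.92 = 24.63 rad/s, so T = P/ω = 0.929×10³ / 24.63 = 37.72 N·m.
J = πd⁴/32 = π(0.0216)⁴/32 = 2.137×10^-8 m⁴.
θ = T·L/(G·J) = 37.72 × 0.625 / (77.1×10⁹ × 2.137×10^-8) = 0.01431 rad.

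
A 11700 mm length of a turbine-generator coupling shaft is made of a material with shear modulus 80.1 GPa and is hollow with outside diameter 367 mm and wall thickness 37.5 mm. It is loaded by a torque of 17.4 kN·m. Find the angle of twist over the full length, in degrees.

J = π(d_o⁴ − d_i⁴)/32 = π(0.367⁴ − 0.292⁴)/32 = 1.067×10^-3 m⁴.
θ = T·L/(G·J) = 17400 × 11.7 / (80.1×10⁹ × 1.067×10^-3) = 2.381×10^-3 rad.

0.136°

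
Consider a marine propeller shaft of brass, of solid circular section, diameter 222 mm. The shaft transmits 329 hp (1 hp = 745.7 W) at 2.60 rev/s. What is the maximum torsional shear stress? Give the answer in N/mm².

ω = 2π·2.60 = 16.34 rad/s, so T = P/ω = 329×745.7 / 16.34 = 15020 N·m.
J = πd⁴/32 = π(0.222)⁴/32 = 2.385×10^-4 m⁴.
τ_max = T·r/J = 15020 × 0.111 / 2.385×10^-4 = 6.991×10^6 Pa.

6.99 N/mm²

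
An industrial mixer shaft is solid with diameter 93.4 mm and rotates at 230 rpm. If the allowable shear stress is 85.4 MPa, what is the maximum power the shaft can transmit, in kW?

J = πd⁴/32 = π(0.0934)⁴/32 = 7.471×10^-6 m⁴.
T_max = τ_allow·J/r = 8.54×10^7 × 7.471×10^-6 / 0.0467 = 13660 N·m.
ω = 2π·230/60 = 24.09 rad/s, so P_max = T_max·ω = 3.291×10^5 W.

329 kW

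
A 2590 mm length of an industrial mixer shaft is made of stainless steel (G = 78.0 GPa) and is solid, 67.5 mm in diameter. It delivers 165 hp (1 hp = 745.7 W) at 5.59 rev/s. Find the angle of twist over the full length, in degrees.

3.27°

ω = 2π·5.59 = 35.12 rad/s, so T = P/ω = 165×745.7 / 35.12 = 3503 N·m.
J = πd⁴/32 = π(0.0675)⁴/32 = 2.038×10^-6 m⁴.
θ = T·L/(G·J) = 3503 × 2.59 / (78.0×10⁹ × 2.038×10^-6) = 0.05708 rad.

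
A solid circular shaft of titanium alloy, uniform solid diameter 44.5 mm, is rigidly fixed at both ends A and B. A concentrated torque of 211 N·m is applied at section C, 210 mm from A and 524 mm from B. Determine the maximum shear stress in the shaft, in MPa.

With uniform GJ and both ends fixed, compatibility θ_AC = θ_CB gives T_A·a = T_B·b, together with T_A + T_B = T₀.
T_A = T₀·b/(a+b) = 211.0·524/734.0 = 150.6 N·m; T_B = 60.37 N·m.
τ in each portion: τ_AC = 8.71×10^6 Pa, τ_CB = 3.49×10^6 Pa; maximum is in AC.
τ_max = T_AC·r/J = 150.6·0.0222/3.85×10^-7 = 8.706×10^6 Pa.

8.71 MPa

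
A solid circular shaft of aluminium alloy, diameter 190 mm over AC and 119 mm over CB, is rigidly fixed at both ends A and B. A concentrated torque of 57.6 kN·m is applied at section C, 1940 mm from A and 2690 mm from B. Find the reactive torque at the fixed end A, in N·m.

51800 N·m

Compatibility: T_A·a/J_AC = T_B·b/J_CB with T_A + T_B = T₀.
J_AC = 1.28×10^-4 m⁴, J_CB = 1.97×10^-5 m⁴, so T_A = T₀·(J_AC/a)/((J_AC/a)+(J_CB/b)) = 51850 N·m, T_B = 5754 N·m.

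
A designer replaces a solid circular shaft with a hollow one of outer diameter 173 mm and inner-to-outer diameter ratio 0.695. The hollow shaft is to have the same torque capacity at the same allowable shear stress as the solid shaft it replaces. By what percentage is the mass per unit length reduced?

38.3 %

Equal τ_max and T ⇒ the solid shaft needs d_s³ = d_o³(1−k⁴), so d_s = 173·(1−0.695⁴)^(1/3) = 158.3 mm.
Area ratio A_h/A_s = d_o²(1−k²)/d_s² = (1−k²)/(1−k⁴)^(2/3) = 0.6172.
Mass saving = 1 − 0.6172 = 38.3 %.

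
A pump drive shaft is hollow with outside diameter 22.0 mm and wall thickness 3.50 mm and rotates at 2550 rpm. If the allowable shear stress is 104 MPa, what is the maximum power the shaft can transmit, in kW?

45.5 kW

J = π(d_o⁴ − d_i⁴)/32 = π(0.0220⁴ − 0.0150⁴)/32 = 1.803×10^-8 m⁴.
T_max = τ_allow·J/r = 1.04×10^8 × 1.803×10^-8 / 0.0110 = 170.4 N·m.
ω = 2π·2550/60 = 267.0 rad/s, so P_max = T_max·ω = 4.552×10^4 W.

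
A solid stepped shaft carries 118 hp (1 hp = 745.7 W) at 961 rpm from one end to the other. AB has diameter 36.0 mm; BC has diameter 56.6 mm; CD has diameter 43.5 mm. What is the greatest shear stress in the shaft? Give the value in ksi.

ω = 2π·961/60 = 100.6 rad/s, so T = P/ω = 118×745.7 / 100.6 = 874.4 N·m.
Under the same torque, τ_max = 16T/(πd³) is largest where d is smallest — segment AB (d = 36.0 mm).
τ_max = 16·874.4/(π·(0.0360)³) = 9.545×10^7 Pa.

13.8 ksi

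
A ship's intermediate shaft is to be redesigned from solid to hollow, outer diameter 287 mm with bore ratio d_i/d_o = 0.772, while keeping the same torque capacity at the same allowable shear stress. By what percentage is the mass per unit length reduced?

45.9 %

Equal τ_max and T ⇒ the solid shaft needs d_s³ = d_o³(1−k⁴), so d_s = 287·(1−0.772⁴)^(1/3) = 247.9 mm.
Area ratio A_h/A_s = d_o²(1−k²)/d_s² = (1−k²)/(1−k⁴)^(2/3) = 0.5413.
Mass saving = 1 − 0.5413 = 45.9 %.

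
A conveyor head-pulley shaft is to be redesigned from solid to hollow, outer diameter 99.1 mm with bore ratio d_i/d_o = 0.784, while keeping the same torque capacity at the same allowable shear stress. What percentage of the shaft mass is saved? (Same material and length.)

Equal τ_max and T ⇒ the solid shaft needs d_s³ = d_o³(1−k⁴), so d_s = 99.1·(1−0.784⁴)^(1/3) = 84.60 mm.
Area ratio A_h/A_s = d_o²(1−k²)/d_s² = (1−k²)/(1−k⁴)^(2/3) = 0.5287.
Mass saving = 1 − 0.5287 = 47.1 %.

47.1 %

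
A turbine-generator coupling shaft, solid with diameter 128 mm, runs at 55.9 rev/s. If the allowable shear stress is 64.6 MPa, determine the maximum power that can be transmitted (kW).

9340 kW

J = πd⁴/32 = π(0.128)⁴/32 = 2.635×10^-5 m⁴.
T_max = τ_allow·J/r = 6.46×10^7 × 2.635×10^-5 / 0.0640 = 26600 N·m.
ω = 2π·55.9 = 351.2 rad/s, so P_max = T_max·ω = 9.343×10^6 W.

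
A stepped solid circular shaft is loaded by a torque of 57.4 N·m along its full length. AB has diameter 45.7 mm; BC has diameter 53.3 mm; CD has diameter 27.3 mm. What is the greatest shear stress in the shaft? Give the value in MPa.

14.4 MPa

Under the same torque, τ_max = 16T/(πd³) is largest where d is smallest — segment CD (d = 27.3 mm).
τ_max = 16·57.40/(π·(0.0273)³) = 1.437×10^7 Pa.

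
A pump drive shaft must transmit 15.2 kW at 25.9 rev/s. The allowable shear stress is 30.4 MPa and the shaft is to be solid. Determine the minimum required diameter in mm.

25.0 mm

ω = 2π·25.9 = 162.7 rad/s, so T = P/ω = 15.2×10³ / 162.7 = 93.40 N·m.
For a solid shaft τ_max = 16T/(πd³), so d = (16T/(π τ_allow))^(1/3) = (16·93.40/(π·3.04×10^7))^(1/3) = 0.02501 m.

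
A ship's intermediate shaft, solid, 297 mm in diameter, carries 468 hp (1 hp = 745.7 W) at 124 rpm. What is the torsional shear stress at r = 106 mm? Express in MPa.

ω = 2π·124/60 = 12.99 rad/s, so T = P/ω = 468×745.7 / 12.99 = 26880 N·m.
J = πd⁴/32 = π(0.297)⁴/32 = 7.639×10^-4 m⁴.
Shear stress varies linearly with radius: τ = T·r/J = 26880 × 0.106 / 7.639×10^-4 = 3.729×10^6 Pa.

3.73 MPa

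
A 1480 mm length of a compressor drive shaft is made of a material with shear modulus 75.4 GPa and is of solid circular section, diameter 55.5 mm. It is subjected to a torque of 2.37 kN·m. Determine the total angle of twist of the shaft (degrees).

2.86°

J = πd⁴/32 = π(0.0555)⁴/32 = 9.315×10^-7 m⁴.
θ = T·L/(G·J) = 2370 × 1.48 / (75.4×10⁹ × 9.315×10^-7) = 0.04994 rad.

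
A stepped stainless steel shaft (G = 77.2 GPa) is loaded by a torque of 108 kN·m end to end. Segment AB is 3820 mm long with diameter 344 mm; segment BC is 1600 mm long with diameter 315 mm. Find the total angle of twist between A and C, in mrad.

J_AB = π(0.344)⁴/32 = 1.37×10^-3 m⁴; J_BC = π(0.315)⁴/32 = 9.67×10^-4 m⁴.
θ = (T/G)·Σ L_i/J_i = (108000/77.2×10⁹)·(3.82/1.37×10^-3 + 1.60/9.67×10^-4) = 6.203×10^-3 rad.

6.20 mrad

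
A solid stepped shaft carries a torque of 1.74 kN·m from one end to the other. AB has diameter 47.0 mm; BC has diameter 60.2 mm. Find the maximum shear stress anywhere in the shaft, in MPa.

85.4 MPa

Under the same torque, τ_max = 16T/(πd³) is largest where d is smallest — segment AB (d = 47.0 mm).
τ_max = 16·1740/(π·(0.0470)³) = 8.535×10^7 Pa.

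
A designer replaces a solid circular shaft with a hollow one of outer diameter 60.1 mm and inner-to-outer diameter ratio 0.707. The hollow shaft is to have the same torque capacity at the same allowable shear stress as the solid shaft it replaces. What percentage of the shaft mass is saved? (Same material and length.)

39.4 %

Equal τ_max and T ⇒ the solid shaft needs d_s³ = d_o³(1−k⁴), so d_s = 60.1·(1−0.707⁴)^(1/3) = 54.61 mm.
Area ratio A_h/A_s = d_o²(1−k²)/d_s² = (1−k²)/(1−k⁴)^(2/3) = 0.6058.
Mass saving = 1 − 0.6058 = 39.4 %.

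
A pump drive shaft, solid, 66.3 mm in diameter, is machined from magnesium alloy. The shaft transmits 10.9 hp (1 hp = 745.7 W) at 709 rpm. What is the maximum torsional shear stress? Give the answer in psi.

277 psi

ω = 2π·709/60 = 74.25 rad/s, so T = P/ω = 10.9×745.7 / 74.25 = 109.5 N·m.
J = πd⁴/32 = π(0.0663)⁴/32 = 1.897×10^-6 m⁴.
τ_max = T·r/J = 109.5 × 0.0331 / 1.897×10^-6 = 1.913×10^6 Pa.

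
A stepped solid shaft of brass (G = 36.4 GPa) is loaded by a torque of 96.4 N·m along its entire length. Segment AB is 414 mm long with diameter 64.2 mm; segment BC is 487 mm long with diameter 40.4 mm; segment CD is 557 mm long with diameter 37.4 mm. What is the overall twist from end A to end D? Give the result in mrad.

13.3 mrad

J_AB = π(0.0642)⁴/32 = 1.67×10^-6 m⁴; J_BC = π(0.0404)⁴/32 = 2.62×10^-7 m⁴; J_CD = π(0.0374)⁴/32 = 1.92×10^-7 m⁴.
θ = (T/G)·Σ L_i/J_i = (96.40/36.4×10⁹)·(0.414/1.67×10^-6 + 0.487/2.62×10^-7 + 0.557/1.92×10^-7) = 0.01327 rad.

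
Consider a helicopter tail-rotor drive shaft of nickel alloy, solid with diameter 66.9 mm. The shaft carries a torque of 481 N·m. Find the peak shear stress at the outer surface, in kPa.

J = πd⁴/32 = π(0.0669)⁴/32 = 1.967×10^-6 m⁴.
τ_max = T·r/J = 481.0 × 0.0335 / 1.967×10^-6 = 8.182×10^6 Pa.

8180 kPa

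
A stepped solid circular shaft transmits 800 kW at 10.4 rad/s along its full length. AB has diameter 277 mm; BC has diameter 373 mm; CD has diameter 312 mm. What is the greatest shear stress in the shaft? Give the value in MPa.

ω = 10.4 rad/s, so T = P/ω = 800×10³ / 10.40 = 76920 N·m.
Under the same torque, τ_max = 16T/(πd³) is largest where d is smallest — segment AB (d = 277 mm).
τ_max = 16·76920/(π·(0.277)³) = 1.843×10^7 Pa.

18.4 MPa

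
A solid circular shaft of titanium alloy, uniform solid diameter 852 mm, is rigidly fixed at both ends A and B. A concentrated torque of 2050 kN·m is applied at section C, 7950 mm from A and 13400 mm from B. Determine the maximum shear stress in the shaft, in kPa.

With uniform GJ and both ends fixed, compatibility θ_AC = θ_CB gives T_A·a = T_B·b, together with T_A + T_B = T₀.
T_A = T₀·b/(a+b) = 2.050e6·13400/21350 = 1.287e6 N·m; T_B = 763300 N·m.
τ in each portion: τ_AC = 1.06×10^7 Pa, τ_CB = 6.29×10^6 Pa; maximum is in AC.
τ_max = T_AC·r/J = 1.287e6·0.426/0.0517 = 1.060×10^7 Pa.

10600 kPa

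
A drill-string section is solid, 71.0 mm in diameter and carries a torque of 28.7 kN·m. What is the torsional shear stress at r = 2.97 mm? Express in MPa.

J = πd⁴/32 = π(0.0710)⁴/32 = 2.495×10^-6 m⁴.
Shear stress varies linearly with radius: τ = T·r/J = 28700 × 0.00297 / 2.495×10^-6 = 3.417×10^7 Pa.

34.2 MPa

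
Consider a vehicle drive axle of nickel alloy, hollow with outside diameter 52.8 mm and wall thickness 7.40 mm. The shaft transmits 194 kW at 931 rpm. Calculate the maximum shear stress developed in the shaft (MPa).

94.1 MPa

ω = 2π·931/60 = 97.49 rad/s, so T = P/ω = 194×10³ / 97.49 = 1990 N·m.
J = π(d_o⁴ − d_i⁴)/32 = π(0.0528⁴ − 0.0380⁴)/32 = 5.583×10^-7 m⁴.
τ_max = T·r/J = 1990 × 0.0264 / 5.583×10^-7 = 9.409×10^7 Pa.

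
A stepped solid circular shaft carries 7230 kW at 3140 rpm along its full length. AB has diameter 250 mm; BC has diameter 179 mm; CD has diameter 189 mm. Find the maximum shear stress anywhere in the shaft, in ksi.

ω = 2π·3140/60 = 328.8 rad/s, so T = P/ω = 7230×10³ / 328.8 = 21990 N·m.
Under the same torque, τ_max = 16T/(πd³) is largest where d is smallest — segment BC (d = 179 mm).
τ_max = 16·21990/(π·(0.179)³) = 1.953×10^7 Pa.

2.83 ksi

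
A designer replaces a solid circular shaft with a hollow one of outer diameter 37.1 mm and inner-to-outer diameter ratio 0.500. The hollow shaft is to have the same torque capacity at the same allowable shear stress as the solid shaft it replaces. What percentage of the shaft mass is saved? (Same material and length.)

21.7 %

Equal τ_max and T ⇒ the solid shaft needs d_s³ = d_o³(1−k⁴), so d_s = 37.1·(1−0.500⁴)^(1/3) = 36.31 mm.
Area ratio A_h/A_s = d_o²(1−k²)/d_s² = (1−k²)/(1−k⁴)^(2/3) = 0.7830.
Mass saving = 1 − 0.7830 = 21.7 %.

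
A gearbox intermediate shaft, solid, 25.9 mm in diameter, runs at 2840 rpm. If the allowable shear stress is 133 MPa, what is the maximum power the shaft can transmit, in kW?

J = πd⁴/32 = π(0.0259)⁴/32 = 4.418×10^-8 m⁴.
T_max = τ_allow·J/r = 1.33×10^8 × 4.418×10^-8 / 0.0129 = 453.7 N·m.
ω = 2π·2840/60 = 297.4 rad/s, so P_max = T_max·ω = 1.349×10^5 W.

135 kW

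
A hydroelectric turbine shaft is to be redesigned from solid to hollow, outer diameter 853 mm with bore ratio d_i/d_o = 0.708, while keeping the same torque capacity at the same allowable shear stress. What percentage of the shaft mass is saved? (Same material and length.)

Equal τ_max and T ⇒ the solid shaft needs d_s³ = d_o³(1−k⁴), so d_s = 853·(1−0.708⁴)^(1/3) = 774.6 mm.
Area ratio A_h/A_s = d_o²(1−k²)/d_s² = (1−k²)/(1−k⁴)^(2/3) = 0.6049.
Mass saving = 1 − 0.6049 = 39.5 %.

39.5 %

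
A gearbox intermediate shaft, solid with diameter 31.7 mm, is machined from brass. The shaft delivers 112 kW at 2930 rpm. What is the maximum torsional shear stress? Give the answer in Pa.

ω = 2π·2930/60 = 306.8 rad/s, so T = P/ω = 112×10³ / 306.8 = 365.0 N·m.
J = πd⁴/32 = π(0.0317)⁴/32 = 9.914×10^-8 m⁴.
τ_max = T·r/J = 365.0 × 0.0158 / 9.914×10^-8 = 5.836×10^7 Pa.

5.84e7 Pa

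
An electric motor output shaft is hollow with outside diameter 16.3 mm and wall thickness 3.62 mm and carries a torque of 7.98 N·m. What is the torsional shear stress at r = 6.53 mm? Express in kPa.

8310 kPa

J = π(d_o⁴ − d_i⁴)/32 = π(0.0163⁴ − 0.00906⁴)/32 = 6.269×10^-9 m⁴.
Shear stress varies linearly with radius: τ = T·r/J = 7.980 × 0.00653 / 6.269×10^-9 = 8.313×10^6 Pa.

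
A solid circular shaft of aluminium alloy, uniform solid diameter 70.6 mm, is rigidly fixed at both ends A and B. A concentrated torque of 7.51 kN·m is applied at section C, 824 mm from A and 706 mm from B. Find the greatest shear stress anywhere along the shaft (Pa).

With uniform GJ and both ends fixed, compatibility θ_AC = θ_CB gives T_A·a = T_B·b, together with T_A + T_B = T₀.
T_A = T₀·b/(a+b) = 7510·706/1530 = 3465 N·m; T_B = 4045 N·m.
τ in each portion: τ_AC = 5.02×10^7 Pa, τ_CB = 5.85×10^7 Pa; maximum is in CB.
τ_max = T_CB·r/J = 4045·0.0353/2.44×10^-6 = 5.854×10^7 Pa.

5.85e7 Pa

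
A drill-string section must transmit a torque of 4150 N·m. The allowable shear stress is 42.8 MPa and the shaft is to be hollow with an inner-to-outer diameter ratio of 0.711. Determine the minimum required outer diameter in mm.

87.2 mm

For a hollow shaft with d_i/d_o = 0.711: τ_max = 16T/(π d_o³ (1−k⁴)), so d_o = [16T/(π τ_allow (1−k⁴))]^(1/3) = [16·4150/(π·4.28×10^7·0.7444)]^(1/3) = 0.08721 m.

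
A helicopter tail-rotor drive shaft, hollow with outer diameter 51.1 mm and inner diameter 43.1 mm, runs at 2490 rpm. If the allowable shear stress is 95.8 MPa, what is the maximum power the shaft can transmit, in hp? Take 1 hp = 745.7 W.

J = π(d_o⁴ − d_i⁴)/32 = π(0.0511⁴ − 0.0431⁴)/32 = 3.306×10^-7 m⁴.
T_max = τ_allow·J/r = 9.58×10^7 × 3.306×10^-7 / 0.0255 = 1240 N·m.
ω = 2π·2490/60 = 260.8 rad/s, so P_max = T_max·ω = 3.232×10^5 W.

433 hp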